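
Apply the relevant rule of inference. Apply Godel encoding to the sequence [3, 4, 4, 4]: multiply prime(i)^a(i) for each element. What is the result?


Encode each element as an exponent of the corresponding prime:
  2^3 = 8
  3^4 = 81
  5^4 = 625
  7^4 = 2401
Product = 8 * 81 * 625 * 2401 = 972405000

972405000


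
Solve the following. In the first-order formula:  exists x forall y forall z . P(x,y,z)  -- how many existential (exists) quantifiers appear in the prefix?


Quantifier prefix: exists x forall y forall z
Mark each quantifier type:
  E U U
Universal count = 2, Existential count = 1
Asked for existential (exists) quantifiers: 1

1


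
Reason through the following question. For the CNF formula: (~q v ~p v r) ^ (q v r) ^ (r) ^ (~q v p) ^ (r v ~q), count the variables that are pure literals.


Check each variable for pure literal status:
p: mixed (not pure)
q: mixed (not pure)
r: pure positive
Pure literal count = 1

1


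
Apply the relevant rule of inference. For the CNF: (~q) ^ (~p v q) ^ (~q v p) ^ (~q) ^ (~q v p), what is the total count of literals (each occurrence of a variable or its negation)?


Counting literals in each clause:
Clause 1: 1 literal(s)
Clause 2: 2 literal(s)
Clause 3: 2 literal(s)
Clause 4: 1 literal(s)
Clause 5: 2 literal(s)
Total = 8

8


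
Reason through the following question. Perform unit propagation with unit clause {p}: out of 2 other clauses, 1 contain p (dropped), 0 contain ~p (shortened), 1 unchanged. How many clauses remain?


Satisfied (removed): 1
Shortened (remain): 0
Unchanged (remain): 1
Remaining = 0 + 1 = 1

1


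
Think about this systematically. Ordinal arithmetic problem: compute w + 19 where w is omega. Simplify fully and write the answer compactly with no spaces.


Compute w + 19.
Ordinal + is associative but NOT commutative; for finite n>0, n + w = w but w + n stays w+n.
w + 19 is already in normal form (a successor ordinal beyond w).
Result = w+19

w+19


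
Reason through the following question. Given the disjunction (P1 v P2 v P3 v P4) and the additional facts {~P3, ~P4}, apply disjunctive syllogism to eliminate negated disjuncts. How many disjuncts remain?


Original disjuncts (4): P1, P2, P3, P4
Negated (eliminate): ~P3, ~P4
Remaining disjuncts: P1, P2
Count = 4 - 2 = 2

2


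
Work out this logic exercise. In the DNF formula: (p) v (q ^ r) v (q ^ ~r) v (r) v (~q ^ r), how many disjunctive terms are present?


A DNF formula is a disjunction of terms (conjunctions).
Terms are separated by v.
Counting the disjuncts: 5 terms.

5


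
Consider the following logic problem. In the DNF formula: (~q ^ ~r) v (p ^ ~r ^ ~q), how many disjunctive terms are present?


A DNF formula is a disjunction of terms (conjunctions).
Terms are separated by v.
Counting the disjuncts: 2 terms.

2


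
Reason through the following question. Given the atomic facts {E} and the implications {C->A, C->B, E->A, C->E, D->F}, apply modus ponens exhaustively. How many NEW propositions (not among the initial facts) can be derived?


Initial facts: {E}
Apply modus ponens to closure:
  E and E->A  =>  A
Final known: {A, E}
New propositions: {A}
Count = 1

1


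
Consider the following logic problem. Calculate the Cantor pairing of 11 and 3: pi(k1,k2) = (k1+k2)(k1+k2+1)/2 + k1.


k1 + k2 = 14
(k1+k2)(k1+k2+1)/2 = 14 * 15 / 2 = 105
pi = 105 + 11 = 116

116


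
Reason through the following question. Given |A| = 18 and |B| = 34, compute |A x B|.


The Cartesian product A x B contains all ordered pairs (a, b).
|A x B| = |A| * |B| = 18 * 34 = 612

612


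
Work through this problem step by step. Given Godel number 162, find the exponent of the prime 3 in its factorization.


Factorize 162 by dividing by 3 repeatedly.
Division steps: 3 divides 162 exactly 4 time(s).
Exponent of 3 = 4

4


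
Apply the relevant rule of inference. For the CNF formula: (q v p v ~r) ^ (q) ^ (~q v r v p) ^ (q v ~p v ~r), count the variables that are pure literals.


Check each variable for pure literal status:
p: mixed (not pure)
q: mixed (not pure)
r: mixed (not pure)
Pure literal count = 0

0


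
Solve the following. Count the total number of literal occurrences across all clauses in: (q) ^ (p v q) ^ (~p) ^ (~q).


Counting literals in each clause:
Clause 1: 1 literal(s)
Clause 2: 2 literal(s)
Clause 3: 1 literal(s)
Clause 4: 1 literal(s)
Total = 5

5


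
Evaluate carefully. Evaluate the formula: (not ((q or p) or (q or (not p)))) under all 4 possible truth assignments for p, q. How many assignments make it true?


Check all 4 assignments:
p=0, q=0: 0
p=0, q=1: 0
p=1, q=0: 0
p=1, q=1: 0
Count of True = 0

0


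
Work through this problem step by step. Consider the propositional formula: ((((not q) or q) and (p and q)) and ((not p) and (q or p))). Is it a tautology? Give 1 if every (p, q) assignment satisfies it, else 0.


Check all 4 assignments:
p=0, q=0: 0
p=0, q=1: 0
p=1, q=0: 0
p=1, q=1: 0
Satisfying count = 0/4.
Tautology iff count = 4: no.

0


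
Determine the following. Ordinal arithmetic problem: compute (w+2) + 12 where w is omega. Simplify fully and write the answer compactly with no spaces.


Compute (w+2) + 12.
Ordinal + is associative but NOT commutative; for finite n>0, n + w = w but w + n stays w+n.
By associativity: (w+2) + 12 = w + (2+12) = w+14.
Result = w+14

w+14


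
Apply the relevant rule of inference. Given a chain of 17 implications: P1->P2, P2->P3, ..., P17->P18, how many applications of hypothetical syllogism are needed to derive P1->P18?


With 17 implications in a chain connecting 18 propositions:
P1->P2, P2->P3, ..., P17->P18
Steps needed = (number of implications) - 1 = 17 - 1 = 16

16


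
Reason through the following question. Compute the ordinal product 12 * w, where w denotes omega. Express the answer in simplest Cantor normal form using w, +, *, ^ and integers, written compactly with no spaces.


Compute 12 * w.
Ordinal * is associative and left-distributive over +, but NOT commutative; for finite n>1, n*w = w but w*n stays w*n.
For finite n>0, n * w = sup{n*k : k<w} = w. So 12 * w = w.
Result = w

w


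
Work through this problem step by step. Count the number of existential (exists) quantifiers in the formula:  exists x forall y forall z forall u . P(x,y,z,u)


Quantifier prefix: exists x forall y forall z forall u
Mark each quantifier type:
  E U U U
Universal count = 3, Existential count = 1
Asked for existential (exists) quantifiers: 1

1


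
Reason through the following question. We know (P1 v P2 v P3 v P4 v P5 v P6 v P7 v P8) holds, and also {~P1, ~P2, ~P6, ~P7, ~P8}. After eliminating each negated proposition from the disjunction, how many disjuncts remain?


Original disjuncts (8): P1, P2, P3, P4, P5, P6, P7, P8
Negated (eliminate): ~P1, ~P2, ~P6, ~P7, ~P8
Remaining disjuncts: P3, P4, P5
Count = 8 - 5 = 3

3


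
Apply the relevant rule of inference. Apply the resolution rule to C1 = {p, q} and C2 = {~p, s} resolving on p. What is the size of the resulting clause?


Remove p from C1 and ~p from C2.
C1 remainder: {q}
C2 remainder: {s}
Union (resolvent): {q, s}
Resolvent has 2 literal(s).

2


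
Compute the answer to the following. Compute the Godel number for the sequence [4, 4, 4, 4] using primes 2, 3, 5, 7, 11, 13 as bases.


Encode each element as an exponent of the corresponding prime:
  2^4 = 16
  3^4 = 81
  5^4 = 625
  7^4 = 2401
Product = 16 * 81 * 625 * 2401 = 1944810000

1944810000


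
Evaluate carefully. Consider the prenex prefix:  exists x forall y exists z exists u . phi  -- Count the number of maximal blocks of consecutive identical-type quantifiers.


Quantifier-type sequence: E A E E  (A=forall, E=exists)
Group into maximal same-type runs:
  Ex1 | Ax1 | Ex2
Number of blocks = 3

3


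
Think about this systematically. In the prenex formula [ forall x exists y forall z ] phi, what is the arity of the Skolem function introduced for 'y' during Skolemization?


Quantifier prefix: forall x exists y forall z
'y' is existentially quantified at position 2.
Universal variables preceding it: x
Skolem function arity = 1

1


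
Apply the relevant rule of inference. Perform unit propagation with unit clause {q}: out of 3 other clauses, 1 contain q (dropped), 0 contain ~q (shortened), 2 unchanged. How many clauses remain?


Satisfied (removed): 1
Shortened (remain): 0
Unchanged (remain): 2
Remaining = 0 + 2 = 2

2


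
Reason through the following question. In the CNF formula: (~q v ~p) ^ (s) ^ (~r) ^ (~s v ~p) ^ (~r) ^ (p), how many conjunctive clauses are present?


A CNF formula is a conjunction of clauses.
Clauses are separated by ^.
Counting the conjuncts: 6 clauses.

6


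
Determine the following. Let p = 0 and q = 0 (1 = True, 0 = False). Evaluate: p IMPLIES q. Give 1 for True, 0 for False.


p = 0, q = 0
Operation: p IMPLIES q
Evaluate: 0 IMPLIES 0 = 1

1


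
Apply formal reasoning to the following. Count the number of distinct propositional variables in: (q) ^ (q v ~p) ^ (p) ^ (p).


Identify each variable that appears in the formula.
Variables found: p, q
Count = 2

2


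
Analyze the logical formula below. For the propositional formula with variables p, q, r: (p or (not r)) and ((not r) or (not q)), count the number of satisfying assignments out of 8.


Evaluate all 8 assignments for p, q, r:
p=0, q=0, r=0: 1
p=0, q=0, r=1: 0
p=0, q=1, r=0: 1
p=0, q=1, r=1: 0
p=1, q=0, r=0: 1
p=1, q=0, r=1: 1
p=1, q=1, r=0: 1
p=1, q=1, r=1: 0
Satisfying count = 5

5


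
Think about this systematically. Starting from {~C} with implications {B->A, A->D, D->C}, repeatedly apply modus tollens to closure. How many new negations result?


Initial negated facts: {~C}
Apply modus tollens to closure:
  ~C and D->C  =>  ~D
  ~D and A->D  =>  ~A
  ~A and B->A  =>  ~B
Final negated: {~A, ~B, ~C, ~D}
New negations: {~A, ~B, ~D}
Count = 3

3


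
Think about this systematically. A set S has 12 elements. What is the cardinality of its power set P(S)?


The power set of a set with n elements has 2^n elements.
|P(S)| = 2^12 = 4096

4096


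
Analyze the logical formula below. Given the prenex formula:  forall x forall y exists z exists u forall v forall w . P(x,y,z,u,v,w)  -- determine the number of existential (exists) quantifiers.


Quantifier prefix: forall x forall y exists z exists u forall v forall w
Mark each quantifier type:
  U U E E U U
Universal count = 4, Existential count = 2
Asked for existential (exists) quantifiers: 2

2


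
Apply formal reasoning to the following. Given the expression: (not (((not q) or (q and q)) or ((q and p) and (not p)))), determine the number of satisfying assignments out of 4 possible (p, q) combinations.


Check all 4 assignments:
p=0, q=0: 0
p=0, q=1: 0
p=1, q=0: 0
p=1, q=1: 0
Count of True = 0

0


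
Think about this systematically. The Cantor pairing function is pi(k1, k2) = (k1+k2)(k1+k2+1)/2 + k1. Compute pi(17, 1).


k1 + k2 = 18
(k1+k2)(k1+k2+1)/2 = 18 * 19 / 2 = 171
pi = 171 + 17 = 188

188


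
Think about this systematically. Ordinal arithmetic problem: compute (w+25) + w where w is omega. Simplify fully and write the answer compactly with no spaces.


Compute (w+25) + w.
Ordinal + is associative but NOT commutative; for finite n>0, n + w = w but w + n stays w+n.
(w+25) + w = w + (25+w) = w + w = w*2 (the finite tail 25 is absorbed by the right w).
Result = w*2

w*2


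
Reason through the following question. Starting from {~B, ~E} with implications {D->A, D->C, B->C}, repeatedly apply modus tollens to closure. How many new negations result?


Initial negated facts: {~B, ~E}
Apply modus tollens to closure:
  (no implication fires)
Final negated: {~B, ~E}
New negations: {(none)}
Count = 0

0


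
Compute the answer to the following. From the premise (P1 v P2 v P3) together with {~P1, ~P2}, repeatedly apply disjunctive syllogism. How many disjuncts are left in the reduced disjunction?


Original disjuncts (3): P1, P2, P3
Negated (eliminate): ~P1, ~P2
Remaining disjuncts: P3
Count = 3 - 2 = 1

1


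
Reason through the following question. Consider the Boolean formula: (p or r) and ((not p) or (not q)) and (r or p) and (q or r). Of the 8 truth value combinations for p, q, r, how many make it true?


Evaluate all 8 assignments for p, q, r:
p=0, q=0, r=0: 0
p=0, q=0, r=1: 1
p=0, q=1, r=0: 0
p=0, q=1, r=1: 1
p=1, q=0, r=0: 0
p=1, q=0, r=1: 1
p=1, q=1, r=0: 0
p=1, q=1, r=1: 0
Satisfying count = 3

3


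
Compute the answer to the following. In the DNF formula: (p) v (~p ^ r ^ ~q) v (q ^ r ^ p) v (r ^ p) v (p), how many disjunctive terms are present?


A DNF formula is a disjunction of terms (conjunctions).
Terms are separated by v.
Counting the disjuncts: 5 terms.

5


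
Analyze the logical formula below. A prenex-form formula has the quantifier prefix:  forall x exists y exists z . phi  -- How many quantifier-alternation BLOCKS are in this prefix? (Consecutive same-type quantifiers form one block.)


Quantifier-type sequence: A E E  (A=forall, E=exists)
Group into maximal same-type runs:
  Ax1 | Ex2
Number of blocks = 2

2


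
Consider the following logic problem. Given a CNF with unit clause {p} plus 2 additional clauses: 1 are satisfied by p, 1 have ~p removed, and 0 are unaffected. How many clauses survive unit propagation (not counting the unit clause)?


Satisfied (removed): 1
Shortened (remain): 1
Unchanged (remain): 0
Remaining = 1 + 0 = 1

1


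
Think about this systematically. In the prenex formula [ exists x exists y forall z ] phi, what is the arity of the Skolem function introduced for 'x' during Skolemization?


Quantifier prefix: exists x exists y forall z
'x' is existentially quantified at position 1.
No universal quantifiers precede it.
Skolem function arity = 0 (a Skolem constant)

0


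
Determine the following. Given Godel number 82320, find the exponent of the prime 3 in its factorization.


Factorize 82320 by dividing by 3 repeatedly.
Division steps: 3 divides 82320 exactly 1 time(s).
Exponent of 3 = 1

1


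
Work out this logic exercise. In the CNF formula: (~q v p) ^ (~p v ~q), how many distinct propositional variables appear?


Identify each variable that appears in the formula.
Variables found: p, q
Count = 2

2


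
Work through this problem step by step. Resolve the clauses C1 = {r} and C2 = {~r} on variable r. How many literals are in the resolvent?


Remove r from C1 and ~r from C2.
C1 remainder: {}
C2 remainder: {}
Union (resolvent): {} (empty clause)
Resolvent has 0 literal(s).

0


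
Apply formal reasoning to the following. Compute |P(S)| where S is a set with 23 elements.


The power set of a set with n elements has 2^n elements.
|P(S)| = 2^23 = 8388608

8388608


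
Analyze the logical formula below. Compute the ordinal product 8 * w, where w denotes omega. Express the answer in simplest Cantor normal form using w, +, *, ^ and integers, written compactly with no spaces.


Compute 8 * w.
Ordinal * is associative and left-distributive over +, but NOT commutative; for finite n>1, n*w = w but w*n stays w*n.
For finite n>0, n * w = sup{n*k : k<w} = w. So 8 * w = w.
Result = w

w


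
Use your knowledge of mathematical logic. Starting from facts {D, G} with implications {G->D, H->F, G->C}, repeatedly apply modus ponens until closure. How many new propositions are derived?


Initial facts: {D, G}
Apply modus ponens to closure:
  G and G->C  =>  C
Final known: {C, D, G}
New propositions: {C}
Count = 1

1


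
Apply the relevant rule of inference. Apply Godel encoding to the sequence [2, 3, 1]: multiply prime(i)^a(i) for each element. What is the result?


Encode each element as an exponent of the corresponding prime:
  2^2 = 4
  3^3 = 27
  5^1 = 5
Product = 4 * 27 * 5 = 540

540


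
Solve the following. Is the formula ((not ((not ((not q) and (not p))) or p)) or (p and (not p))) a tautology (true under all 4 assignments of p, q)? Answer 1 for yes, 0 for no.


Check all 4 assignments:
p=0, q=0: 1
p=0, q=1: 0
p=1, q=0: 0
p=1, q=1: 0
Satisfying count = 1/4.
Tautology iff count = 4: no.

0


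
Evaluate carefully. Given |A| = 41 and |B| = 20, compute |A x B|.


The Cartesian product A x B contains all ordered pairs (a, b).
|A x B| = |A| * |B| = 41 * 20 = 820

820


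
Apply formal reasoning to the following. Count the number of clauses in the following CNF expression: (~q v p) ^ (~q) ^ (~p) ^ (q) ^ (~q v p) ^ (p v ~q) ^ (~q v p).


A CNF formula is a conjunction of clauses.
Clauses are separated by ^.
Counting the conjuncts: 7 clauses.

7


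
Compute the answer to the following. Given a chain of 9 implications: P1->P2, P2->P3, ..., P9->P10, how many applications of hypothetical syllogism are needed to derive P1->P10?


With 9 implications in a chain connecting 10 propositions:
P1->P2, P2->P3, ..., P9->P10
Steps needed = (number of implications) - 1 = 9 - 1 = 8

8


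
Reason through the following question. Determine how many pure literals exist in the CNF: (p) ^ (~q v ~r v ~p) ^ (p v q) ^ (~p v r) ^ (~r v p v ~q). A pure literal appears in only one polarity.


Check each variable for pure literal status:
p: mixed (not pure)
q: mixed (not pure)
r: mixed (not pure)
Pure literal count = 0

0


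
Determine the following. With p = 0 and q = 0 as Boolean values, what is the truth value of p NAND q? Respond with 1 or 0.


p = 0, q = 0
Operation: p NAND q
Evaluate: 0 NAND 0 = 1

1


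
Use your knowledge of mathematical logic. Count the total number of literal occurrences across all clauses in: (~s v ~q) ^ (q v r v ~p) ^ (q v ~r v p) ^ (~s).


Counting literals in each clause:
Clause 1: 2 literal(s)
Clause 2: 3 literal(s)
Clause 3: 3 literal(s)
Clause 4: 1 literal(s)
Total = 9

9


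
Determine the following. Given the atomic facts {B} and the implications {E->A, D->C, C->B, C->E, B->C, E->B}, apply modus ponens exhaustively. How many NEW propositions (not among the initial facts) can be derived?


Initial facts: {B}
Apply modus ponens to closure:
  B and B->C  =>  C
  C and C->E  =>  E
  E and E->A  =>  A
Final known: {A, B, C, E}
New propositions: {A, C, E}
Count = 3

3


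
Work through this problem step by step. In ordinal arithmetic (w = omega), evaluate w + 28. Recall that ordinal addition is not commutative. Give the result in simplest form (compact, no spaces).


Compute w + 28.
Ordinal + is associative but NOT commutative; for finite n>0, n + w = w but w + n stays w+n.
w + 28 is already in normal form (a successor ordinal beyond w).
Result = w+28

w+28


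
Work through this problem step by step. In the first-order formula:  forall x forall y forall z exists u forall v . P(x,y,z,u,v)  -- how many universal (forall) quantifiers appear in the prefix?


Quantifier prefix: forall x forall y forall z exists u forall v
Mark each quantifier type:
  U U U E U
Universal count = 4, Existential count = 1
Asked for universal (forall) quantifiers: 4

4


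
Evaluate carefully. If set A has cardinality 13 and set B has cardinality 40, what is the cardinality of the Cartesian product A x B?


The Cartesian product A x B contains all ordered pairs (a, b).
|A x B| = |A| * |B| = 13 * 40 = 520

520


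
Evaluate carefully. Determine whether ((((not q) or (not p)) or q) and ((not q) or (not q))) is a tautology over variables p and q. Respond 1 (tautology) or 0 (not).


Check all 4 assignments:
p=0, q=0: 1
p=0, q=1: 0
p=1, q=0: 1
p=1, q=1: 0
Satisfying count = 2/4.
Tautology iff count = 4: no.

0


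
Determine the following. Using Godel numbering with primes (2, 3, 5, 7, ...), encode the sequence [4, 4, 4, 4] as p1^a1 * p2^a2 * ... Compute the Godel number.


Encode each element as an exponent of the corresponding prime:
  2^4 = 16
  3^4 = 81
  5^4 = 625
  7^4 = 2401
Product = 16 * 81 * 625 * 2401 = 1944810000

1944810000


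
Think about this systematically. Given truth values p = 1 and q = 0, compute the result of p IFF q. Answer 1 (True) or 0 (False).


p = 1, q = 0
Operation: p IFF q
Evaluate: 1 IFF 0 = 0

0


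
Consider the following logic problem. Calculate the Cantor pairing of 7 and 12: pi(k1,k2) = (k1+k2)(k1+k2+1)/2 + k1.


k1 + k2 = 19
(k1+k2)(k1+k2+1)/2 = 19 * 20 / 2 = 190
pi = 190 + 7 = 197

197


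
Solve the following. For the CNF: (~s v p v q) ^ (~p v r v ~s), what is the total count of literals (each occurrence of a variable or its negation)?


Counting literals in each clause:
Clause 1: 3 literal(s)
Clause 2: 3 literal(s)
Total = 6

6


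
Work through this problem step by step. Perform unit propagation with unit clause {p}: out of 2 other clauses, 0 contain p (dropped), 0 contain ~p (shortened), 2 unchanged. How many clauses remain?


Satisfied (removed): 0
Shortened (remain): 0
Unchanged (remain): 2
Remaining = 0 + 2 = 2

2


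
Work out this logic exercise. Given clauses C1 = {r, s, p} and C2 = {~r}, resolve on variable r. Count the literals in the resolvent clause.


Remove r from C1 and ~r from C2.
C1 remainder: {s, p}
C2 remainder: {}
Union (resolvent): {p, s}
Resolvent has 2 literal(s).

2


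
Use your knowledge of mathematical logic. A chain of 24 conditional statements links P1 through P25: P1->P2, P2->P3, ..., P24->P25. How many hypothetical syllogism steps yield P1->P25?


With 24 implications in a chain connecting 25 propositions:
P1->P2, P2->P3, ..., P24->P25
Steps needed = (number of implications) - 1 = 24 - 1 = 23

23


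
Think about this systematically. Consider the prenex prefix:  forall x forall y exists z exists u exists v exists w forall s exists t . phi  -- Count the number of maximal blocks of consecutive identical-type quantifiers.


Quantifier-type sequence: A A E E E E A E  (A=forall, E=exists)
Group into maximal same-type runs:
  Ax2 | Ex4 | Ax1 | Ex1
Number of blocks = 4

4


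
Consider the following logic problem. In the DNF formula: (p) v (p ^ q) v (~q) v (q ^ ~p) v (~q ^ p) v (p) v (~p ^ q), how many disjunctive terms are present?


A DNF formula is a disjunction of terms (conjunctions).
Terms are separated by v.
Counting the disjuncts: 7 terms.

7


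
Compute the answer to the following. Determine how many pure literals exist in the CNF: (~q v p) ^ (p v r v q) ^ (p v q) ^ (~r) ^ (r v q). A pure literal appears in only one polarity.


Check each variable for pure literal status:
p: pure positive
q: mixed (not pure)
r: mixed (not pure)
Pure literal count = 1

1


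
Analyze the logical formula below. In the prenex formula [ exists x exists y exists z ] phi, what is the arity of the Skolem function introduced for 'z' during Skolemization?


Quantifier prefix: exists x exists y exists z
'z' is existentially quantified at position 3.
No universal quantifiers precede it.
Skolem function arity = 0 (a Skolem constant)

0


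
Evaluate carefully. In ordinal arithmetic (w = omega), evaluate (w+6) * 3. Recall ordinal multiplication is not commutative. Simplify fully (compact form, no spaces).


Compute (w+6) * 3.
Ordinal * is associative and left-distributive over +, but NOT commutative; for finite n>1, n*w = w but w*n stays w*n.
(w+6) * 3 = (w+6) repeated 3 times. Each intermediate +6 is absorbed by the following w; only the last survives: w*3+6.
Result = w*3+6

w*3+6


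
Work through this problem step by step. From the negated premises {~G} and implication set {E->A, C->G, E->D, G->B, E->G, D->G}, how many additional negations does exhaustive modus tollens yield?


Initial negated facts: {~G}
Apply modus tollens to closure:
  ~G and C->G  =>  ~C
  ~G and E->G  =>  ~E
  ~G and D->G  =>  ~D
Final negated: {~C, ~D, ~E, ~G}
New negations: {~C, ~D, ~E}
Count = 3

3


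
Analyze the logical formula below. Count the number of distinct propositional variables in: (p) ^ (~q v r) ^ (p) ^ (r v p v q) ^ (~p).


Identify each variable that appears in the formula.
Variables found: p, q, r
Count = 3

3


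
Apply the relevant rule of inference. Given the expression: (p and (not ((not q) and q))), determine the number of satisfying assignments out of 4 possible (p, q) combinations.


Check all 4 assignments:
p=0, q=0: 0
p=0, q=1: 0
p=1, q=0: 1
p=1, q=1: 1
Count of True = 2

2


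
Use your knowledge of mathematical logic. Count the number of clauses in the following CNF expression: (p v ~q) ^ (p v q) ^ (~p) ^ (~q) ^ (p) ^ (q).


A CNF formula is a conjunction of clauses.
Clauses are separated by ^.
Counting the conjuncts: 6 clauses.

6


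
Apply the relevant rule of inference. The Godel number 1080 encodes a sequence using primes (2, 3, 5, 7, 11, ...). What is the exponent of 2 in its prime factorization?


Factorize 1080 by dividing by 2 repeatedly.
Division steps: 2 divides 1080 exactly 3 time(s).
Exponent of 2 = 3

3


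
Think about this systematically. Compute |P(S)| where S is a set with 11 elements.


The power set of a set with n elements has 2^n elements.
|P(S)| = 2^11 = 2048

2048


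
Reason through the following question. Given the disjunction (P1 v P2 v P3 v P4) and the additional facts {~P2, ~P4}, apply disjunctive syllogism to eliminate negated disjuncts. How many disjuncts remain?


Original disjuncts (4): P1, P2, P3, P4
Negated (eliminate): ~P2, ~P4
Remaining disjuncts: P1, P3
Count = 4 - 2 = 2

2


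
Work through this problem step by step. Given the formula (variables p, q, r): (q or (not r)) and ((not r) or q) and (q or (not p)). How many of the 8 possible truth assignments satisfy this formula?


Evaluate all 8 assignments for p, q, r:
p=0, q=0, r=0: 1
p=0, q=0, r=1: 0
p=0, q=1, r=0: 1
p=0, q=1, r=1: 1
p=1, q=0, r=0: 0
p=1, q=0, r=1: 0
p=1, q=1, r=0: 1
p=1, q=1, r=1: 1
Satisfying count = 5

5


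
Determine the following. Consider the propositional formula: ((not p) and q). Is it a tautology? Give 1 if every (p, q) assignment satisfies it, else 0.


Check all 4 assignments:
p=0, q=0: 0
p=0, q=1: 1
p=1, q=0: 0
p=1, q=1: 0
Satisfying count = 1/4.
Tautology iff count = 4: no.

0


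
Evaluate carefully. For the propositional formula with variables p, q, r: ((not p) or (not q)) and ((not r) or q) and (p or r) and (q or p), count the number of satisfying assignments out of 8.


Evaluate all 8 assignments for p, q, r:
p=0, q=0, r=0: 0
p=0, q=0, r=1: 0
p=0, q=1, r=0: 0
p=0, q=1, r=1: 1
p=1, q=0, r=0: 1
p=1, q=0, r=1: 0
p=1, q=1, r=0: 0
p=1, q=1, r=1: 0
Satisfying count = 2

2


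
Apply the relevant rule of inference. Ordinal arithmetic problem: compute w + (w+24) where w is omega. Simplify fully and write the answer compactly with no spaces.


Compute w + (w+24).
Ordinal + is associative but NOT commutative; for finite n>0, n + w = w but w + n stays w+n.
w + (w+24) = (w+w) + 24 = w*2+24.
Result = w*2+24

w*2+24


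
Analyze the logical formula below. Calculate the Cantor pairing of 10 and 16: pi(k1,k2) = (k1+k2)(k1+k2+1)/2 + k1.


k1 + k2 = 26
(k1+k2)(k1+k2+1)/2 = 26 * 27 / 2 = 351
pi = 351 + 10 = 361

361


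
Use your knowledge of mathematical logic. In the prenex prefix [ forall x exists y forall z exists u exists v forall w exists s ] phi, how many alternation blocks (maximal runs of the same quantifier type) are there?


Quantifier-type sequence: A E A E E A E  (A=forall, E=exists)
Group into maximal same-type runs:
  Ax1 | Ex1 | Ax1 | Ex2 | Ax1 | Ex1
Number of blocks = 6

6


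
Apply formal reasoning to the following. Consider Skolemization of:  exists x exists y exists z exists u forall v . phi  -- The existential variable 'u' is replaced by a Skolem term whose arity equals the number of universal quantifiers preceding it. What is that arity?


Quantifier prefix: exists x exists y exists z exists u forall v
'u' is existentially quantified at position 4.
No universal quantifiers precede it.
Skolem function arity = 0 (a Skolem constant)

0


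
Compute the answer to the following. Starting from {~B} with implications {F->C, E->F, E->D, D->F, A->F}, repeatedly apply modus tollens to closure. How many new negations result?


Initial negated facts: {~B}
Apply modus tollens to closure:
  (no implication fires)
Final negated: {~B}
New negations: {(none)}
Count = 0

0


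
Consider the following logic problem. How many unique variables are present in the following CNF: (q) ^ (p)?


Identify each variable that appears in the formula.
Variables found: p, q
Count = 2

2


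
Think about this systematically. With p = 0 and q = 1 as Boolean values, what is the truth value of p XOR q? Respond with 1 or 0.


p = 0, q = 1
Operation: p XOR q
Evaluate: 0 XOR 1 = 1

1


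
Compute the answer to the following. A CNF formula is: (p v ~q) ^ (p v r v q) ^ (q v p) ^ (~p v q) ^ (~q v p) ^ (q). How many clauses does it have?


A CNF formula is a conjunction of clauses.
Clauses are separated by ^.
Counting the conjuncts: 6 clauses.

6


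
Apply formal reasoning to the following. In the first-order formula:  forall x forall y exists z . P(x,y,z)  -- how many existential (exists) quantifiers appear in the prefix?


Quantifier prefix: forall x forall y exists z
Mark each quantifier type:
  U U E
Universal count = 2, Existential count = 1
Asked for existential (exists) quantifiers: 1

1


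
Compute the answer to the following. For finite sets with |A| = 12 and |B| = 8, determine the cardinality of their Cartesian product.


The Cartesian product A x B contains all ordered pairs (a, b).
|A x B| = |A| * |B| = 12 * 8 = 96

96


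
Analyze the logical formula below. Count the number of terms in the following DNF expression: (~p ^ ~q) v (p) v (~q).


A DNF formula is a disjunction of terms (conjunctions).
Terms are separated by v.
Counting the disjuncts: 3 terms.

3


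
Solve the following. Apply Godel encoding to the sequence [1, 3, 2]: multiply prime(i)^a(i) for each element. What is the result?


Encode each element as an exponent of the corresponding prime:
  2^1 = 2
  3^3 = 27
  5^2 = 25
Product = 2 * 27 * 25 = 1350

1350


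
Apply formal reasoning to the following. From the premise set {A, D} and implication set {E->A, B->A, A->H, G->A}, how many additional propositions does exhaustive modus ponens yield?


Initial facts: {A, D}
Apply modus ponens to closure:
  A and A->H  =>  H
Final known: {A, D, H}
New propositions: {H}
Count = 1

1


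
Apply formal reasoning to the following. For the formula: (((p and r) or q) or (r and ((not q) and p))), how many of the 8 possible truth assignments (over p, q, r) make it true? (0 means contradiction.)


Check all 8 assignments:
p=0, q=0, r=0: 0
p=0, q=0, r=1: 0
p=0, q=1, r=0: 1
p=0, q=1, r=1: 1
p=1, q=0, r=0: 0
p=1, q=0, r=1: 1
p=1, q=1, r=0: 1
p=1, q=1, r=1: 1
Count of True = 5

5


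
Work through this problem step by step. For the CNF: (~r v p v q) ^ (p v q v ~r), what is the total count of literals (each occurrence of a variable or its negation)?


Counting literals in each clause:
Clause 1: 3 literal(s)
Clause 2: 3 literal(s)
Total = 6

6


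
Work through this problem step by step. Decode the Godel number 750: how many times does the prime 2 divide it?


Factorize 750 by dividing by 2 repeatedly.
Division steps: 2 divides 750 exactly 1 time(s).
Exponent of 2 = 1

1


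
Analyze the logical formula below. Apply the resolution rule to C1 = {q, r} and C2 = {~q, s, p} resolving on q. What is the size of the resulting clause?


Remove q from C1 and ~q from C2.
C1 remainder: {r}
C2 remainder: {s, p}
Union (resolvent): {p, r, s}
Resolvent has 3 literal(s).

3


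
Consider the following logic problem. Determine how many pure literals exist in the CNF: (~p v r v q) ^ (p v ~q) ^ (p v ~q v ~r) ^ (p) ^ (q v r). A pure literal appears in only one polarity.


Check each variable for pure literal status:
p: mixed (not pure)
q: mixed (not pure)
r: mixed (not pure)
Pure literal count = 0

0


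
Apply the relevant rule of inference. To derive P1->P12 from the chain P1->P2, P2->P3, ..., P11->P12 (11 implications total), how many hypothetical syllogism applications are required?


With 11 implications in a chain connecting 12 propositions:
P1->P2, P2->P3, ..., P11->P12
Steps needed = (number of implications) - 1 = 11 - 1 = 10

10


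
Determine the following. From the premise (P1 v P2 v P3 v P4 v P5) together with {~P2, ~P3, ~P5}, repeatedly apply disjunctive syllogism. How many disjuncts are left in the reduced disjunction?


Original disjuncts (5): P1, P2, P3, P4, P5
Negated (eliminate): ~P2, ~P3, ~P5
Remaining disjuncts: P1, P4
Count = 5 - 3 = 2

2


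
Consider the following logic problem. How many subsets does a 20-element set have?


The power set of a set with n elements has 2^n elements.
|P(S)| = 2^20 = 1048576

1048576


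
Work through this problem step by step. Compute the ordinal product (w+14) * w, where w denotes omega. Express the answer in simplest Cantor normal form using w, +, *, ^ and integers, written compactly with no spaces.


Compute (w+14) * w.
Ordinal * is associative and left-distributive over +, but NOT commutative; for finite n>1, n*w = w but w*n stays w*n.
(w+14) * w = sup{(w+14)*k : k<w} = sup{w*k+14} = w^2 (the +14 tail is absorbed in the limit).
Result = w^2

w^2


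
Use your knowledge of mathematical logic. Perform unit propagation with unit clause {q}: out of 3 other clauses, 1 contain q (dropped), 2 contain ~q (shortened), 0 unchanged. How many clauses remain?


Satisfied (removed): 1
Shortened (remain): 2
Unchanged (remain): 0
Remaining = 2 + 0 = 2

2


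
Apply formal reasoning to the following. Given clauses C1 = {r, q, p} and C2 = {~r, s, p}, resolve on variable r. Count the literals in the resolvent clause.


Remove r from C1 and ~r from C2.
C1 remainder: {q, p}
C2 remainder: {s, p}
Union (resolvent): {p, q, s}
Resolvent has 3 literal(s).

3


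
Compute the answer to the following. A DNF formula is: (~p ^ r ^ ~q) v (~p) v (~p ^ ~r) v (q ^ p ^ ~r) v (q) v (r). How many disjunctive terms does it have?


A DNF formula is a disjunction of terms (conjunctions).
Terms are separated by v.
Counting the disjuncts: 6 terms.

6


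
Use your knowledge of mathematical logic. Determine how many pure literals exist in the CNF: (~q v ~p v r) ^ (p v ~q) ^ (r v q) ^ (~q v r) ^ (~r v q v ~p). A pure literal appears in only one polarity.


Check each variable for pure literal status:
p: mixed (not pure)
q: mixed (not pure)
r: mixed (not pure)
Pure literal count = 0

0


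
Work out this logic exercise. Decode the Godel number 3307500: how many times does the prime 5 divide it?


Factorize 3307500 by dividing by 5 repeatedly.
Division steps: 5 divides 3307500 exactly 4 time(s).
Exponent of 5 = 4

4


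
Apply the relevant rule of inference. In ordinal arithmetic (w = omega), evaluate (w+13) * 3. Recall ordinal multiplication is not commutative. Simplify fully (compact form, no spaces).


Compute (w+13) * 3.
Ordinal * is associative and left-distributive over +, but NOT commutative; for finite n>1, n*w = w but w*n stays w*n.
(w+13) * 3 = (w+13) repeated 3 times. Each intermediate +13 is absorbed by the following w; only the last survives: w*3+13.
Result = w*3+13

w*3+13


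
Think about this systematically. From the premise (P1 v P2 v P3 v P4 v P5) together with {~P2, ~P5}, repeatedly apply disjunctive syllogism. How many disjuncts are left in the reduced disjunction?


Original disjuncts (5): P1, P2, P3, P4, P5
Negated (eliminate): ~P2, ~P5
Remaining disjuncts: P1, P3, P4
Count = 5 - 2 = 3

3


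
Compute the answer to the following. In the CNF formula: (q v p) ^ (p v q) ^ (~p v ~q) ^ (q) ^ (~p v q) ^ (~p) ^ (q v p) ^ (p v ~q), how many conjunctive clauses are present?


A CNF formula is a conjunction of clauses.
Clauses are separated by ^.
Counting the conjuncts: 8 clauses.

8


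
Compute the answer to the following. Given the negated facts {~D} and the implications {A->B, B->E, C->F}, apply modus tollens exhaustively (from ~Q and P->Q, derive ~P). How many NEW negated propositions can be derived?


Initial negated facts: {~D}
Apply modus tollens to closure:
  (no implication fires)
Final negated: {~D}
New negations: {(none)}
Count = 0

0


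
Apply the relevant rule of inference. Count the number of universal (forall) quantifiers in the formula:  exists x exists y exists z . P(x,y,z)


Quantifier prefix: exists x exists y exists z
Mark each quantifier type:
  E E E
Universal count = 0, Existential count = 3
Asked for universal (forall) quantifiers: 0

0


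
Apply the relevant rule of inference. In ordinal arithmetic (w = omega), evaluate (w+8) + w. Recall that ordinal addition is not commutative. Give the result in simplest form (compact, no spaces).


Compute (w+8) + w.
Ordinal + is associative but NOT commutative; for finite n>0, n + w = w but w + n stays w+n.
(w+8) + w = w + (8+w) = w + w = w*2 (the finite tail 8 is absorbed by the right w).
Result = w*2

w*2


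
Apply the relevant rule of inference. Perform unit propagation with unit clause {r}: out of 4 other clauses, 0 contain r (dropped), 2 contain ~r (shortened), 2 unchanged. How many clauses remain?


Satisfied (removed): 0
Shortened (remain): 2
Unchanged (remain): 2
Remaining = 2 + 2 = 4

4


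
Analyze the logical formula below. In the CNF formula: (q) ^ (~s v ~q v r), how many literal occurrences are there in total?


Counting literals in each clause:
Clause 1: 1 literal(s)
Clause 2: 3 literal(s)
Total = 4

4


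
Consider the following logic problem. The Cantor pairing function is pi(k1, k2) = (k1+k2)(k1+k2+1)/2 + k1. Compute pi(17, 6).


k1 + k2 = 23
(k1+k2)(k1+k2+1)/2 = 23 * 24 / 2 = 276
pi = 276 + 17 = 293

293


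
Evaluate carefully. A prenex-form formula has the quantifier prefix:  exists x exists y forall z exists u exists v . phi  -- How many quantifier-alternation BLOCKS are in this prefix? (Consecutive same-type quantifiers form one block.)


Quantifier-type sequence: E E A E E  (A=forall, E=exists)
Group into maximal same-type runs:
  Ex2 | Ax1 | Ex2
Number of blocks = 3

3


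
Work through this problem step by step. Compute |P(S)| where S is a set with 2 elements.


The power set of a set with n elements has 2^n elements.
|P(S)| = 2^2 = 4

4


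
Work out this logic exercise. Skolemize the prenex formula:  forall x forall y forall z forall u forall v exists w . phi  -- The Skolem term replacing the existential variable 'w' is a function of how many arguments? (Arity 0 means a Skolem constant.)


Quantifier prefix: forall x forall y forall z forall u forall v exists w
'w' is existentially quantified at position 6.
Universal variables preceding it: x, y, z, u, v
Skolem function arity = 5

5


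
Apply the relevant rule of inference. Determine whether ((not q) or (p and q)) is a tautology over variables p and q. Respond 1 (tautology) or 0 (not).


Check all 4 assignments:
p=0, q=0: 1
p=0, q=1: 0
p=1, q=0: 1
p=1, q=1: 1
Satisfying count = 3/4.
Tautology iff count = 4: no.

0


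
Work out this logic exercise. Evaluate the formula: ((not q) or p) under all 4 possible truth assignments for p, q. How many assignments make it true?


Check all 4 assignments:
p=0, q=0: 1
p=0, q=1: 0
p=1, q=0: 1
p=1, q=1: 1
Count of True = 3

3


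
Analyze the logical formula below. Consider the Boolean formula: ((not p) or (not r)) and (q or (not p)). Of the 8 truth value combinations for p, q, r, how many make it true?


Evaluate all 8 assignments for p, q, r:
p=0, q=0, r=0: 1
p=0, q=0, r=1: 1
p=0, q=1, r=0: 1
p=0, q=1, r=1: 1
p=1, q=0, r=0: 0
p=1, q=0, r=1: 0
p=1, q=1, r=0: 1
p=1, q=1, r=1: 0
Satisfying count = 5

5


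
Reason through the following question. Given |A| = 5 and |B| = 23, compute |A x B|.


The Cartesian product A x B contains all ordered pairs (a, b).
|A x B| = |A| * |B| = 5 * 23 = 115

115


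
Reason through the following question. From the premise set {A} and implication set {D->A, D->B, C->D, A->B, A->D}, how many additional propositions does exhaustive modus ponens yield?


Initial facts: {A}
Apply modus ponens to closure:
  A and A->B  =>  B
  A and A->D  =>  D
Final known: {A, B, D}
New propositions: {B, D}
Count = 2

2
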